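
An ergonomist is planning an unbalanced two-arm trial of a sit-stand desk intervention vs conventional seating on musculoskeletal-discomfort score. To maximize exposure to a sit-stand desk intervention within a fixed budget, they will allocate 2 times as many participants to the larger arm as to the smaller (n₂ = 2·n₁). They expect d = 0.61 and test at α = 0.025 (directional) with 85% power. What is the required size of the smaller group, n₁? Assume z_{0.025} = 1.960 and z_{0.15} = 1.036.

n₁ = 37

With allocation ratio k = n₂/n₁ = 2, Var(x̄₁−x̄₂) = σ²(1/n₁ + 1/(k·n₁)) = σ²·(k+1)/(k·n₁).
So n₁ = (1 + 1/k)·((z_{α} + z_β)/d)² = 1.500 × (2.996/0.61)².
n₁ = 1.500 × 24.12 = 36.2.
Round up: n₁ = 37, giving n₂ = 2 × 37 = 74.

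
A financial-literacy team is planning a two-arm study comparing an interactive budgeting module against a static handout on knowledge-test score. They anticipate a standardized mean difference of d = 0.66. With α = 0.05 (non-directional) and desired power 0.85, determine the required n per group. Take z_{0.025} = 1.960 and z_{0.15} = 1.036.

For two independent groups with equal n: n = 2·((z_{α/2} + z_β) / d)².
z_{α/2} + z_β = 1.960 + 1.036 = 2.996.
n = 2 × (2.996 / 0.66)² = 2 × 4.539² = 2 × 20.61 = 41.2.
Round up to the next whole participant.

n = 42 per group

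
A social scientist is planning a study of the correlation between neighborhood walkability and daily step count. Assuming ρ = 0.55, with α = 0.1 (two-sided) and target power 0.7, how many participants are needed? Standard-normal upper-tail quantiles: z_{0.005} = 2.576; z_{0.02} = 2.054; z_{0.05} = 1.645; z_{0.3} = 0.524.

n = 16

Fisher's z: C = ½·ln((1+r)/(1−r)) = ½·ln(3.4444) = 0.6184.
n = ((z_{α/2} + z_β)/C)² + 3.
(1.645 + 0.524) / 0.6184 = 2.169 / 0.6184 = 3.507.
n = 3.507² + 3 = 12.30 + 3 = 15.3.
Round up.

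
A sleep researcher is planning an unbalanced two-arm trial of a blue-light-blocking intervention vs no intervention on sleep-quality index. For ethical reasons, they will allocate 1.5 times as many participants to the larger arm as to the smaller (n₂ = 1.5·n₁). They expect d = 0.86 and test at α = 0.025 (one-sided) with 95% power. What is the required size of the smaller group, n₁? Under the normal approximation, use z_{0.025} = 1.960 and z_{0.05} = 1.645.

n₁ = 30

With allocation ratio k = n₂/n₁ = 1.5, Var(x̄₁−x̄₂) = σ²(1/n₁ + 1/(k·n₁)) = σ²·(k+1)/(k·n₁).
So n₁ = (1 + 1/k)·((z_{α} + z_β)/d)² = 1.667 × (3.605/0.86)².
n₁ = 1.667 × 17.57 = 29.3.
Round up: n₁ = 30, giving n₂ = 1.5 × 30 = 45.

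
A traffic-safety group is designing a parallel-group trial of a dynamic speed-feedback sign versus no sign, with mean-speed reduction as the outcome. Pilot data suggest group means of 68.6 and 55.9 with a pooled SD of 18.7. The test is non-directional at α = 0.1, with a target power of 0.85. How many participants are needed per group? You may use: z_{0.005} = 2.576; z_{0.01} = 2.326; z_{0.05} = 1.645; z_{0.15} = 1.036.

n = 32 per group

Cohen's d = |M₁ − M₂| / SD_pooled = |68.6 − 55.9| / 18.7 = 12.7 / 18.7 = 0.679.
For two independent groups with equal n: n = 2·((z_{α/2} + z_β) / d)².
z_{α/2} + z_β = 1.645 + 1.036 = 2.681.
n = 2 × (2.681 / 0.679)² = 2 × 3.948² = 2 × 15.59 = 31.2.
Round up to the next whole participant.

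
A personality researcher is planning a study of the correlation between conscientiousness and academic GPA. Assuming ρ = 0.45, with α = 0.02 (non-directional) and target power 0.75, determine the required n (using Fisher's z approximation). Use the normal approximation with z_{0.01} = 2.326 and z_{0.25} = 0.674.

Fisher's z: C = ½·ln((1+r)/(1−r)) = ½·ln(2.6364) = 0.4847.
n = ((z_{α/2} + z_β)/C)² + 3.
(2.326 + 0.674) / 0.4847 = 3.000 / 0.4847 = 6.189.
n = 6.189² + 3 = 38.31 + 3 = 41.3.
Round up.

n = 42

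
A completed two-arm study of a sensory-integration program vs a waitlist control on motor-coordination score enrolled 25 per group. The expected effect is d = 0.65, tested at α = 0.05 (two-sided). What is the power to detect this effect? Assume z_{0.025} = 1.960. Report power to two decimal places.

For two equal groups, power = Φ(d·√(n/2) − z_{α/2}).
d·√(n/2) = 0.65 × √(25/2) = 0.65 × 3.536 = 2.298.
z_β = 2.298 − 1.960 = 0.338.
Power = Φ(0.338) = 0.632.

power ≈ 0.63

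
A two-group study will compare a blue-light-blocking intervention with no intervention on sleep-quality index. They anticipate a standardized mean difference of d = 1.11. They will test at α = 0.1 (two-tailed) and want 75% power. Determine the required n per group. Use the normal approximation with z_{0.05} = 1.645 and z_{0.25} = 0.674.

For two independent groups with equal n: n = 2·((z_{α/2} + z_β) / d)².
z_{α/2} + z_β = 1.645 + 0.674 = 2.319.
n = 2 × (2.319 / 1.11)² = 2 × 2.089² = 2 × 4.36 = 8.7.
Round up to the next whole participant.

n = 9 per group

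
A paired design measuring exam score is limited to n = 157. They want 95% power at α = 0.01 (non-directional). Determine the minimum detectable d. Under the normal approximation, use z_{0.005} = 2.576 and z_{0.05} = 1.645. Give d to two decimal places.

For a single sample (or paired design) of n = 157: d_min = (z_{α/2} + z_β)/√n.
z-sum = 2.576 + 1.645 = 4.221.
d_min = 4.221 / √157 = 4.221 / 12.530 = 0.337.

d_min ≈ 0.34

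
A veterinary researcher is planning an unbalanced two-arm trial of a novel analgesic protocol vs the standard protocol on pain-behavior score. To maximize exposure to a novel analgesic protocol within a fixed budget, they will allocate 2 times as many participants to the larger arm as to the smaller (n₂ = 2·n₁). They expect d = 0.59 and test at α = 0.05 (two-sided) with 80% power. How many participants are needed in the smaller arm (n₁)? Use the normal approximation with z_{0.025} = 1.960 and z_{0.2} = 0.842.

With allocation ratio k = n₂/n₁ = 2, Var(x̄₁−x̄₂) = σ²(1/n₁ + 1/(k·n₁)) = σ²·(k+1)/(k·n₁).
So n₁ = (1 + 1/k)·((z_{α/2} + z_β)/d)² = 1.500 × (2.802/0.59)².
n₁ = 1.500 × 22.55 = 33.8.
Round up: n₁ = 34, giving n₂ = 2 × 34 = 68.

n₁ = 34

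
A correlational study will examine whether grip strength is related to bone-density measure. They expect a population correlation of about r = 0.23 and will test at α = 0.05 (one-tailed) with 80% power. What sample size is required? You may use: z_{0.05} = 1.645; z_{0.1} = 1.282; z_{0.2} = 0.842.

n = 116

Fisher's z: C = ½·ln((1+r)/(1−r)) = ½·ln(1.5974) = 0.2342.
n = ((z_{α} + z_β)/C)² + 3.
(1.645 + 0.842) / 0.2342 = 2.487 / 0.2342 = 10.619.
n = 10.619² + 3 = 112.77 + 3 = 115.8.
Round up.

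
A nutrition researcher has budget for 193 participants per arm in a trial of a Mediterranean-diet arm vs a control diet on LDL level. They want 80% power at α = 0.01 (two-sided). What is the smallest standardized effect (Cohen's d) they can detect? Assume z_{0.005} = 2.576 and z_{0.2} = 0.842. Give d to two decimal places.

d_min ≈ 0.35

For two independent groups of n = 193 each: d_min = (z_{α/2} + z_β)·√(2/n).
z-sum = 2.576 + 0.842 = 3.418.
d_min = 3.418 × √(2/193) = 3.418 × 0.1018 = 0.348.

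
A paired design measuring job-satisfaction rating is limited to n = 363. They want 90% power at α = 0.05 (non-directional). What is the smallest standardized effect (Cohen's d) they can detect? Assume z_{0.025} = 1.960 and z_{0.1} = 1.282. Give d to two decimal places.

d_min ≈ 0.17

For a single sample (or paired design) of n = 363: d_min = (z_{α/2} + z_β)/√n.
z-sum = 1.960 + 1.282 = 3.242.
d_min = 3.242 / √363 = 3.242 / 19.053 = 0.170.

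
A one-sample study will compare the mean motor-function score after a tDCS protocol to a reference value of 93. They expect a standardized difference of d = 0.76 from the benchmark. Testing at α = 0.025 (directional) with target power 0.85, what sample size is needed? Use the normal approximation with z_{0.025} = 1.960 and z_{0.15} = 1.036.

n = 16

For a one-sample test: n = ((z_{α} + z_β) / d)².
z_{α} + z_β = 1.960 + 1.036 = 2.996.
n = (2.996 / 0.76)² = 3.942² = 15.54.
Round up.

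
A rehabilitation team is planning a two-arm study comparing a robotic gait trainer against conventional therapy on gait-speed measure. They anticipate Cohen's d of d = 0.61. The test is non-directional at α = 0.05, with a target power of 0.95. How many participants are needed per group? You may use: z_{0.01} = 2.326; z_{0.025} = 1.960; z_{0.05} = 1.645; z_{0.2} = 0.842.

For two independent groups with equal n: n = 2·((z_{α/2} + z_β) / d)².
z_{α/2} + z_β = 1.960 + 1.645 = 3.605.
n = 2 × (3.605 / 0.61)² = 2 × 5.910² = 2 × 34.93 = 69.9.
Round up to the next whole participant.

n = 70 per group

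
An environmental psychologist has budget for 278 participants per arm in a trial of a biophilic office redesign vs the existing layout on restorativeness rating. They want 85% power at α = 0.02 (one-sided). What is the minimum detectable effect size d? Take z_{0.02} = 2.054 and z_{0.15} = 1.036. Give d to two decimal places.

d_min ≈ 0.26

For two independent groups of n = 278 each: d_min = (z_{α} + z_β)·√(2/n).
z-sum = 2.054 + 1.036 = 3.090.
d_min = 3.090 × √(2/278) = 3.090 × 0.0848 = 0.262.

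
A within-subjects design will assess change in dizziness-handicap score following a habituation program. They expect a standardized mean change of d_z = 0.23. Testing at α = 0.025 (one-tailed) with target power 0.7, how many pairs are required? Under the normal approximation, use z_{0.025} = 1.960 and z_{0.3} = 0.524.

n = 117 pairs

For a paired (one-sample on differences) test: n = ((z_{α} + z_β) / d)².
z_{α} + z_β = 1.960 + 0.524 = 2.484.
n = (2.484 / 0.23)² = 10.800² = 116.64.
Round up.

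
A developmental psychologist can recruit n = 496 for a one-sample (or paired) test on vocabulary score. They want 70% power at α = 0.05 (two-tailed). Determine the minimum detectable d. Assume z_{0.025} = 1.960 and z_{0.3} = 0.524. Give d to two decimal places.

d_min ≈ 0.11

For a single sample (or paired design) of n = 496: d_min = (z_{α/2} + z_β)/√n.
z-sum = 1.960 + 0.524 = 2.484.
d_min = 2.484 / √496 = 2.484 / 22.271 = 0.112.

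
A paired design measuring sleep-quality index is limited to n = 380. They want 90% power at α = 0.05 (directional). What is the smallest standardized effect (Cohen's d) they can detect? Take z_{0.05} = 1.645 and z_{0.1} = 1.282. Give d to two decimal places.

d_min ≈ 0.15

For a single sample (or paired design) of n = 380: d_min = (z_{α} + z_β)/√n.
z-sum = 1.645 + 1.282 = 2.927.
d_min = 2.927 / √380 = 2.927 / 19.494 = 0.150.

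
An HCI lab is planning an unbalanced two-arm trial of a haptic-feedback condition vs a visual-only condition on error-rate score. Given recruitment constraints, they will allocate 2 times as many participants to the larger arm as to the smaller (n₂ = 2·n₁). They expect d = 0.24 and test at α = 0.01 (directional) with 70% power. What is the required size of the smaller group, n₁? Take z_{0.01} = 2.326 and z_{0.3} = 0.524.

n₁ = 212

With allocation ratio k = n₂/n₁ = 2, Var(x̄₁−x̄₂) = σ²(1/n₁ + 1/(k·n₁)) = σ²·(k+1)/(k·n₁).
So n₁ = (1 + 1/k)·((z_{α} + z_β)/d)² = 1.500 × (2.850/0.24)².
n₁ = 1.500 × 141.02 = 211.5.
Round up: n₁ = 212, giving n₂ = 2 × 212 = 424.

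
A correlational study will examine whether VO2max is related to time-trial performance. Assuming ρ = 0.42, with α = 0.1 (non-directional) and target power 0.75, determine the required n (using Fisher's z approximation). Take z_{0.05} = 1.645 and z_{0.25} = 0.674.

n = 30

Fisher's z: C = ½·ln((1+r)/(1−r)) = ½·ln(2.4483) = 0.4477.
n = ((z_{α/2} + z_β)/C)² + 3.
(1.645 + 0.674) / 0.4477 = 2.319 / 0.4477 = 5.180.
n = 5.180² + 3 = 26.83 + 3 = 29.8.
Round up.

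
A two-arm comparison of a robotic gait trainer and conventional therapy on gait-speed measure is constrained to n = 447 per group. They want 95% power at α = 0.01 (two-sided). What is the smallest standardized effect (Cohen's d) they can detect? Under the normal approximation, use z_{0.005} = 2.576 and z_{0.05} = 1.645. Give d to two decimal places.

For two independent groups of n = 447 each: d_min = (z_{α/2} + z_β)·√(2/n).
z-sum = 2.576 + 1.645 = 4.221.
d_min = 4.221 × √(2/447) = 4.221 × 0.0669 = 0.282.

d_min ≈ 0.28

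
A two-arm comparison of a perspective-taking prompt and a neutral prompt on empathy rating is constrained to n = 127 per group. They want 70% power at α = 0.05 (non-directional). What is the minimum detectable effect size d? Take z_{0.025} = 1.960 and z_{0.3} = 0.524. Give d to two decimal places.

For two independent groups of n = 127 each: d_min = (z_{α/2} + z_β)·√(2/n).
z-sum = 1.960 + 0.524 = 2.484.
d_min = 2.484 × √(2/127) = 2.484 × 0.1255 = 0.312.

d_min ≈ 0.31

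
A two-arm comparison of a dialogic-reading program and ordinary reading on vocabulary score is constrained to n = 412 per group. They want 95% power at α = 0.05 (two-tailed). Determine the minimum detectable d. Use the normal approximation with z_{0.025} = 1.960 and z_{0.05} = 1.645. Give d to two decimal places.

For two independent groups of n = 412 each: d_min = (z_{α/2} + z_β)·√(2/n).
z-sum = 1.960 + 1.645 = 3.605.
d_min = 3.605 × √(2/412) = 3.605 × 0.0697 = 0.251.

d_min ≈ 0.25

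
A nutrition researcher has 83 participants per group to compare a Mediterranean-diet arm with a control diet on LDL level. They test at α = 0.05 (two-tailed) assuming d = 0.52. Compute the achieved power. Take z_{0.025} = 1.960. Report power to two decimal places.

power ≈ 0.92

For two equal groups, power = Φ(d·√(n/2) − z_{α/2}).
d·√(n/2) = 0.52 × √(83/2) = 0.52 × 6.442 = 3.350.
z_β = 3.350 − 1.960 = 1.390.
Power = Φ(1.390) = 0.918.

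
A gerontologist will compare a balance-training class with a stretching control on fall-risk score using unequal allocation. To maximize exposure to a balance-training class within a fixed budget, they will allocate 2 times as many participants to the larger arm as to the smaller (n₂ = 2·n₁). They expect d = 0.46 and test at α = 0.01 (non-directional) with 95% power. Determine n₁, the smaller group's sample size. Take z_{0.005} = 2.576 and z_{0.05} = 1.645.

With allocation ratio k = n₂/n₁ = 2, Var(x̄₁−x̄₂) = σ²(1/n₁ + 1/(k·n₁)) = σ²·(k+1)/(k·n₁).
So n₁ = (1 + 1/k)·((z_{α/2} + z_β)/d)² = 1.500 × (4.221/0.46)².
n₁ = 1.500 × 84.20 = 126.3.
Round up: n₁ = 127, giving n₂ = 2 × 127 = 254.

n₁ = 127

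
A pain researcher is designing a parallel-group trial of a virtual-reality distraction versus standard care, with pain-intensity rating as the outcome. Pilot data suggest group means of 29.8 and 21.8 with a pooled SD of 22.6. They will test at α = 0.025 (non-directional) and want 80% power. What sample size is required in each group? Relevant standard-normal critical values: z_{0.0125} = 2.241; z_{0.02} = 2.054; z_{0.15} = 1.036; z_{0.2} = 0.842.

Cohen's d = |M₁ − M₂| / SD_pooled = |29.8 − 21.8| / 22.6 = 8.0 / 22.6 = 0.354.
For two independent groups with equal n: n = 2·((z_{α/2} + z_β) / d)².
z_{α/2} + z_β = 2.241 + 0.842 = 3.083.
n = 2 × (3.083 / 0.354)² = 2 × 8.709² = 2 × 75.85 = 151.7.
Round up to the next whole participant.

n = 152 per group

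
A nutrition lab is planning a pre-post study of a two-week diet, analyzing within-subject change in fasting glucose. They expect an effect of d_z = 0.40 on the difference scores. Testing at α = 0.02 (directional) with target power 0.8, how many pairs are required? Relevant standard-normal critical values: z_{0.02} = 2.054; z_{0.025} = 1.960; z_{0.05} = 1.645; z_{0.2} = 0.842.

n = 53 pairs

For a paired (one-sample on differences) test: n = ((z_{α} + z_β) / d)².
z_{α} + z_β = 2.054 + 0.842 = 2.896.
n = (2.896 / 0.40)² = 7.240² = 52.42.
Round up.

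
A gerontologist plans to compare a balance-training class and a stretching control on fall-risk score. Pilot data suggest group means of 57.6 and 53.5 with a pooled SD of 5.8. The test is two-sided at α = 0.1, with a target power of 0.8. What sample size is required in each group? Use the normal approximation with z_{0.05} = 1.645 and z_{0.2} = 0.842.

Cohen's d = |M₁ − M₂| / SD_pooled = |57.6 − 53.5| / 5.8 = 4.1 / 5.8 = 0.707.
For two independent groups with equal n: n = 2·((z_{α/2} + z_β) / d)².
z_{α/2} + z_β = 1.645 + 0.842 = 2.487.
n = 2 × (2.487 / 0.707)² = 2 × 3.518² = 2 × 12.37 = 24.7.
Round up to the next whole participant.

n = 25 per group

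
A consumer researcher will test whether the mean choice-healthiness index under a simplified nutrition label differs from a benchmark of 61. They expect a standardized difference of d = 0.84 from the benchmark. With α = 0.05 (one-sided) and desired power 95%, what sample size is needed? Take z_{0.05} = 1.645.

For a one-sample test: n = ((z_{α} + z_β) / d)².
z_{α} + z_β = 1.645 + 1.645 = 3.290.
n = (3.290 / 0.84)² = 3.917² = 15.34.
Round up.

n = 16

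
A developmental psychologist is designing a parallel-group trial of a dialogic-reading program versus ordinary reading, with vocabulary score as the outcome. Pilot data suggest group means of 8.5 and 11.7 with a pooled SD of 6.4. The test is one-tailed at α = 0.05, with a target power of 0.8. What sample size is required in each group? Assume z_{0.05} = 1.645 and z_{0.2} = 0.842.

Cohen's d = |M₁ − M₂| / SD_pooled = |8.5 − 11.7| / 6.4 = 3.2 / 6.4 = 0.500.
For two independent groups with equal n: n = 2·((z_{α} + z_β) / d)².
z_{α} + z_β = 1.645 + 0.842 = 2.487.
n = 2 × (2.487 / 0.500)² = 2 × 4.974² = 2 × 24.74 = 49.5.
Round up to the next whole participant.

n = 50 per group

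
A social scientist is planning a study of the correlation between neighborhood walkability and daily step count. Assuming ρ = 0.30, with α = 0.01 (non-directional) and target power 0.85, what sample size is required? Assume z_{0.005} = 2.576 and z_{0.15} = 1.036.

Fisher's z: C = ½·ln((1+r)/(1−r)) = ½·ln(1.8571) = 0.3095.
n = ((z_{α/2} + z_β)/C)² + 3.
(2.576 + 1.036) / 0.3095 = 3.612 / 0.3095 = 11.670.
n = 11.670² + 3 = 136.20 + 3 = 139.2.
Round up.

n = 140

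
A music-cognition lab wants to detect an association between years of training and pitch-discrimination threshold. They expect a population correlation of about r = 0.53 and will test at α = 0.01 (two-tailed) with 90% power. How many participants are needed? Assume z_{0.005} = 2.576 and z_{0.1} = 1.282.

Fisher's z: C = ½·ln((1+r)/(1−r)) = ½·ln(3.2553) = 0.5901.
n = ((z_{α/2} + z_β)/C)² + 3.
(2.576 + 1.282) / 0.5901 = 3.858 / 0.5901 = 6.538.
n = 6.538² + 3 = 42.74 + 3 = 45.7.
Round up.

n = 46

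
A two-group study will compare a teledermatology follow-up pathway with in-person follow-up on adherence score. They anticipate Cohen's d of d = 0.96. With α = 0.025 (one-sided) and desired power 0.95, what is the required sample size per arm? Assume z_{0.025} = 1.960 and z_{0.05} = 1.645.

n = 29 per group

For two independent groups with equal n: n = 2·((z_{α} + z_β) / d)².
z_{α} + z_β = 1.960 + 1.645 = 3.605.
n = 2 × (3.605 / 0.96)² = 2 × 3.755² = 2 × 14.10 = 28.2.
Round up to the next whole participant.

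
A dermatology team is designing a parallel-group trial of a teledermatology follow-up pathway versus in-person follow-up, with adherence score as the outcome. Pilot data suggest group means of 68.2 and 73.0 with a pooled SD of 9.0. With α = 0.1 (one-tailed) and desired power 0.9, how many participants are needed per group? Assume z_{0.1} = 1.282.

n = 47 per group

Cohen's d = |M₁ − M₂| / SD_pooled = |68.2 − 73.0| / 9.0 = 4.8 / 9.0 = 0.533.
For two independent groups with equal n: n = 2·((z_{α} + z_β) / d)².
z_{α} + z_β = 1.282 + 1.282 = 2.564.
n = 2 × (2.564 / 0.533)² = 2 × 4.811² = 2 × 23.14 = 46.3.
Round up to the next whole participant.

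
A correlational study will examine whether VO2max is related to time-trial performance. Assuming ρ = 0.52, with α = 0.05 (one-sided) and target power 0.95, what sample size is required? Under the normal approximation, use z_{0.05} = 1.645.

Fisher's z: C = ½·ln((1+r)/(1−r)) = ½·ln(3.1667) = 0.5763.
n = ((z_{α} + z_β)/C)² + 3.
(1.645 + 1.645) / 0.5763 = 3.290 / 0.5763 = 5.709.
n = 5.709² + 3 = 32.59 + 3 = 35.6.
Round up.

n = 36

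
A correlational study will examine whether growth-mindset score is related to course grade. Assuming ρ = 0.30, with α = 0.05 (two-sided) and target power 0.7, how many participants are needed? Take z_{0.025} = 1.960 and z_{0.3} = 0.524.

Fisher's z: C = ½·ln((1+r)/(1−r)) = ½·ln(1.8571) = 0.3095.
n = ((z_{α/2} + z_β)/C)² + 3.
(1.960 + 0.524) / 0.3095 = 2.484 / 0.3095 = 8.026.
n = 8.026² + 3 = 64.41 + 3 = 67.4.
Round up.

n = 68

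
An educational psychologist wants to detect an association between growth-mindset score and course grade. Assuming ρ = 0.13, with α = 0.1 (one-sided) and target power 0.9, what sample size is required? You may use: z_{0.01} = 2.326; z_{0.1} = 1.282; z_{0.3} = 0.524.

Fisher's z: C = ½·ln((1+r)/(1−r)) = ½·ln(1.2989) = 0.1307.
n = ((z_{α} + z_β)/C)² + 3.
(1.282 + 1.282) / 0.1307 = 2.564 / 0.1307 = 19.617.
n = 19.617² + 3 = 384.84 + 3 = 387.8.
Round up.

n = 388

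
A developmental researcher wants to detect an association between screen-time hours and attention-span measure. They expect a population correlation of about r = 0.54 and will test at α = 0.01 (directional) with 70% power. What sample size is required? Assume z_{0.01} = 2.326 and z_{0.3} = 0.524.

n = 26

Fisher's z: C = ½·ln((1+r)/(1−r)) = ½·ln(3.3478) = 0.6042.
n = ((z_{α} + z_β)/C)² + 3.
(2.326 + 0.524) / 0.6042 = 2.850 / 0.6042 = 4.717.
n = 4.717² + 3 = 22.25 + 3 = 25.2.
Round up.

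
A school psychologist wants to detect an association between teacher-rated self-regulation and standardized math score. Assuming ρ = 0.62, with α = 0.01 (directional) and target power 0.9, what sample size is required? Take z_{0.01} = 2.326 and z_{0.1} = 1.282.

Fisher's z: C = ½·ln((1+r)/(1−r)) = ½·ln(4.2632) = 0.7250.
n = ((z_{α} + z_β)/C)² + 3.
(2.326 + 1.282) / 0.7250 = 3.608 / 0.7250 = 4.977.
n = 4.977² + 3 = 24.77 + 3 = 27.8.
Round up.

n = 28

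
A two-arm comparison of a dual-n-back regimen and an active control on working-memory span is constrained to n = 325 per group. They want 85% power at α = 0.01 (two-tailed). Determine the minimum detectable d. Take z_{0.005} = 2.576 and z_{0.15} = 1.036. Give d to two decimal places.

For two independent groups of n = 325 each: d_min = (z_{α/2} + z_β)·√(2/n).
z-sum = 2.576 + 1.036 = 3.612.
d_min = 3.612 × √(2/325) = 3.612 × 0.0784 = 0.283.

d_min ≈ 0.28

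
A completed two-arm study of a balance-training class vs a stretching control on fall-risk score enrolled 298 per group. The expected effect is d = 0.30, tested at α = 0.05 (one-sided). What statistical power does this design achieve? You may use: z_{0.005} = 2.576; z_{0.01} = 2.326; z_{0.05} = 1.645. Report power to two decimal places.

power ≈ 0.98

For two equal groups, power = Φ(d·√(n/2) − z_{α}).
d·√(n/2) = 0.30 × √(298/2) = 0.30 × 12.207 = 3.662.
z_β = 3.662 − 1.645 = 2.017.
Power = Φ(2.017) = 0.978.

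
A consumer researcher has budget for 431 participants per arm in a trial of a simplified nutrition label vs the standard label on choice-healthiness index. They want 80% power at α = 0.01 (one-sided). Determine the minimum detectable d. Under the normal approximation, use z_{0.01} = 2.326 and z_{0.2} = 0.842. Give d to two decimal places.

d_min ≈ 0.22

For two independent groups of n = 431 each: d_min = (z_{α} + z_β)·√(2/n).
z-sum = 2.326 + 0.842 = 3.168.
d_min = 3.168 × √(2/431) = 3.168 × 0.0681 = 0.216.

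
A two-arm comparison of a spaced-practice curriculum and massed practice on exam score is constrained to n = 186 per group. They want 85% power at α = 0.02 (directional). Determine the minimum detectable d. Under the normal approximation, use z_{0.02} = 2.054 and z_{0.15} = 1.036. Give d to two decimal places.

For two independent groups of n = 186 each: d_min = (z_{α} + z_β)·√(2/n).
z-sum = 2.054 + 1.036 = 3.090.
d_min = 3.090 × √(2/186) = 3.090 × 0.1037 = 0.320.

d_min ≈ 0.32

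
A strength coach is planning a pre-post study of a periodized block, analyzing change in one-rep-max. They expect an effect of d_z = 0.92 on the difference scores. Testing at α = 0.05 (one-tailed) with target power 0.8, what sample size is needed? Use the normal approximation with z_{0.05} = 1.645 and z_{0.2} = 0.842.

n = 8 pairs

For a paired (one-sample on differences) test: n = ((z_{α} + z_β) / d)².
z_{α} + z_β = 1.645 + 0.842 = 2.487.
n = (2.487 / 0.92)² = 2.703² = 7.31.
Round up.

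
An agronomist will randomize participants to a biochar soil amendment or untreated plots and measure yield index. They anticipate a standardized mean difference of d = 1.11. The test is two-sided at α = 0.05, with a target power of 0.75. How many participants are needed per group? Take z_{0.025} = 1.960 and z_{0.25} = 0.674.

n = 12 per group

For two independent groups with equal n: n = 2·((z_{α/2} + z_β) / d)².
z_{α/2} + z_β = 1.960 + 0.674 = 2.634.
n = 2 × (2.634 / 1.11)² = 2 × 2.373² = 2 × 5.63 = 11.3.
Round up to the next whole participant.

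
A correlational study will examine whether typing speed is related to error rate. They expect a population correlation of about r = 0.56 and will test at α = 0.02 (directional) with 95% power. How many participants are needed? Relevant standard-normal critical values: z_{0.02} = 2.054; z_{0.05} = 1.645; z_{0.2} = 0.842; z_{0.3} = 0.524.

n = 38

Fisher's z: C = ½·ln((1+r)/(1−r)) = ½·ln(3.5455) = 0.6328.
n = ((z_{α} + z_β)/C)² + 3.
(2.054 + 1.645) / 0.6328 = 3.699 / 0.6328 = 5.845.
n = 5.845² + 3 = 34.17 + 3 = 37.2.
Round up.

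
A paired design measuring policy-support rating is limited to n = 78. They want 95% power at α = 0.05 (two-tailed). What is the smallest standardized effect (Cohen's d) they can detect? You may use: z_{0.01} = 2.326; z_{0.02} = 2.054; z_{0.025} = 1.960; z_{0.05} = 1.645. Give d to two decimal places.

d_min ≈ 0.41

For a single sample (or paired design) of n = 78: d_min = (z_{α/2} + z_β)/√n.
z-sum = 1.960 + 1.645 = 3.605.
d_min = 3.605 / √78 = 3.605 / 8.832 = 0.408.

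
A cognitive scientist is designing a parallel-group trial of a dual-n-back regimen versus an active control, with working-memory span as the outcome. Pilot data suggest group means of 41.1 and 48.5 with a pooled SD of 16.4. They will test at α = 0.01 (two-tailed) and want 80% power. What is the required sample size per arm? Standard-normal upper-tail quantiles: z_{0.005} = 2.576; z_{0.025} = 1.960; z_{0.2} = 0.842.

n = 115 per group

Cohen's d = |M₁ − M₂| / SD_pooled = |41.1 − 48.5| / 16.4 = 7.4 / 16.4 = 0.451.
For two independent groups with equal n: n = 2·((z_{α/2} + z_β) / d)².
z_{α/2} + z_β = 2.576 + 0.842 = 3.418.
n = 2 × (3.418 / 0.451)² = 2 × 7.579² = 2 × 57.44 = 114.9.
Round up to the next whole participant.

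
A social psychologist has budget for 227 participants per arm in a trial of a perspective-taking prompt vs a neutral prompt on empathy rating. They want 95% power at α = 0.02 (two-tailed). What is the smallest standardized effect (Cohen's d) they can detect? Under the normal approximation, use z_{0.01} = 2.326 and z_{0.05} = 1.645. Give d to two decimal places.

d_min ≈ 0.37

For two independent groups of n = 227 each: d_min = (z_{α/2} + z_β)·√(2/n).
z-sum = 2.326 + 1.645 = 3.971.
d_min = 3.971 × √(2/227) = 3.971 × 0.0939 = 0.373.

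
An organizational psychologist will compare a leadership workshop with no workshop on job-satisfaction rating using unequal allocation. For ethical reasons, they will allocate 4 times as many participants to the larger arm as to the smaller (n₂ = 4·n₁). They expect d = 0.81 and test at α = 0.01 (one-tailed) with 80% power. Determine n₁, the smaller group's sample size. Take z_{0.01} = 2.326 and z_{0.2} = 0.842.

n₁ = 20

With allocation ratio k = n₂/n₁ = 4, Var(x̄₁−x̄₂) = σ²(1/n₁ + 1/(k·n₁)) = σ²·(k+1)/(k·n₁).
So n₁ = (1 + 1/k)·((z_{α} + z_β)/d)² = 1.250 × (3.168/0.81)².
n₁ = 1.250 × 15.30 = 19.1.
Round up: n₁ = 20, giving n₂ = 4 × 20 = 80.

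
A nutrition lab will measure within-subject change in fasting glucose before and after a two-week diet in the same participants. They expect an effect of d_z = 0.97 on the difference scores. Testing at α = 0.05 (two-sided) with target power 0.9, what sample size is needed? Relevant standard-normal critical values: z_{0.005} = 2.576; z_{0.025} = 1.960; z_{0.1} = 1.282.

For a paired (one-sample on differences) test: n = ((z_{α/2} + z_β) / d)².
z_{α/2} + z_β = 1.960 + 1.282 = 3.242.
n = (3.242 / 0.97)² = 3.342² = 11.17.
Round up.

n = 12 pairs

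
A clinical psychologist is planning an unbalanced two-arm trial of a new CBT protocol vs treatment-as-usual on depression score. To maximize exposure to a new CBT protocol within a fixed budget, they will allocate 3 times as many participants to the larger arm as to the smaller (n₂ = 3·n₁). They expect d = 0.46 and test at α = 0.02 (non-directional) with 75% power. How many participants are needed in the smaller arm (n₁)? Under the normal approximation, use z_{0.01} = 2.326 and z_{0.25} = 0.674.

n₁ = 57

With allocation ratio k = n₂/n₁ = 3, Var(x̄₁−x̄₂) = σ²(1/n₁ + 1/(k·n₁)) = σ²·(k+1)/(k·n₁).
So n₁ = (1 + 1/k)·((z_{α/2} + z_β)/d)² = 1.333 × (3.000/0.46)².
n₁ = 1.333 × 42.53 = 56.7.
Round up: n₁ = 57, giving n₂ = 3 × 57 = 171.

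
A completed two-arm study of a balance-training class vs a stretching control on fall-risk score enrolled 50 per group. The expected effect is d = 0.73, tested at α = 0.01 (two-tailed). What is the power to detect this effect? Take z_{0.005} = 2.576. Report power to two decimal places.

power ≈ 0.86

For two equal groups, power = Φ(d·√(n/2) − z_{α/2}).
d·√(n/2) = 0.73 × √(50/2) = 0.73 × 5.000 = 3.650.
z_β = 3.650 − 2.576 = 1.074.
Power = Φ(1.074) = 0.859.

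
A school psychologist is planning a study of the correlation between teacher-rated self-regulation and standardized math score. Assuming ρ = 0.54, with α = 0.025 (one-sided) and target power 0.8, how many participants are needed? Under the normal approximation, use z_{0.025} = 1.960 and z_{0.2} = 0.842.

Fisher's z: C = ½·ln((1+r)/(1−r)) = ½·ln(3.3478) = 0.6042.
n = ((z_{α} + z_β)/C)² + 3.
(1.960 + 0.842) / 0.6042 = 2.802 / 0.6042 = 4.638.
n = 4.638² + 3 = 21.51 + 3 = 24.5.
Round up.

n = 25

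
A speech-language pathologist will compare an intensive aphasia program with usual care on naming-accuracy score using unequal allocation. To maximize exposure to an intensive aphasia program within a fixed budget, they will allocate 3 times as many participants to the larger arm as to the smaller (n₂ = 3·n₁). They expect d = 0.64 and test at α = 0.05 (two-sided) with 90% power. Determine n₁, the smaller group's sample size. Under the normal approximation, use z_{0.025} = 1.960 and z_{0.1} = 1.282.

With allocation ratio k = n₂/n₁ = 3, Var(x̄₁−x̄₂) = σ²(1/n₁ + 1/(k·n₁)) = σ²·(k+1)/(k·n₁).
So n₁ = (1 + 1/k)·((z_{α/2} + z_β)/d)² = 1.333 × (3.242/0.64)².
n₁ = 1.333 × 25.66 = 34.2.
Round up: n₁ = 35, giving n₂ = 3 × 35 = 105.

n₁ = 35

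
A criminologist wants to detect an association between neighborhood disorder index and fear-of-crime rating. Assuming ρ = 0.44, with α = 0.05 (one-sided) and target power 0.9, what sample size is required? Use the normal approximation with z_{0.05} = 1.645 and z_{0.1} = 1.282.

Fisher's z: C = ½·ln((1+r)/(1−r)) = ½·ln(2.5714) = 0.4722.
n = ((z_{α} + z_β)/C)² + 3.
(1.645 + 1.282) / 0.4722 = 2.927 / 0.4722 = 6.199.
n = 6.199² + 3 = 38.42 + 3 = 41.4.
Round up.

n = 42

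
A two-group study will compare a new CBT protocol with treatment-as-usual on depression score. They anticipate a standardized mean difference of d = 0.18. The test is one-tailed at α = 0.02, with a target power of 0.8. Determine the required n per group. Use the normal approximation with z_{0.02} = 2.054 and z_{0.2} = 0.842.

n = 518 per group

For two independent groups with equal n: n = 2·((z_{α} + z_β) / d)².
z_{α} + z_β = 2.054 + 0.842 = 2.896.
n = 2 × (2.896 / 0.18)² = 2 × 16.089² = 2 × 258.85 = 517.7.
Round up to the next whole participant.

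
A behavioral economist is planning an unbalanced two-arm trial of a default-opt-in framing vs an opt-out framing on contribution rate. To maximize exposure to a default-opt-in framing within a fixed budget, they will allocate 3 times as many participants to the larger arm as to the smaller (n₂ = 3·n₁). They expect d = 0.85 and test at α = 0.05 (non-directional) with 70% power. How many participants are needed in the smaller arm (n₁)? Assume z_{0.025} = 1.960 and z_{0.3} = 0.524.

With allocation ratio k = n₂/n₁ = 3, Var(x̄₁−x̄₂) = σ²(1/n₁ + 1/(k·n₁)) = σ²·(k+1)/(k·n₁).
So n₁ = (1 + 1/k)·((z_{α/2} + z_β)/d)² = 1.333 × (2.484/0.85)².
n₁ = 1.333 × 8.54 = 11.4.
Round up: n₁ = 12, giving n₂ = 3 × 12 = 36.

n₁ = 12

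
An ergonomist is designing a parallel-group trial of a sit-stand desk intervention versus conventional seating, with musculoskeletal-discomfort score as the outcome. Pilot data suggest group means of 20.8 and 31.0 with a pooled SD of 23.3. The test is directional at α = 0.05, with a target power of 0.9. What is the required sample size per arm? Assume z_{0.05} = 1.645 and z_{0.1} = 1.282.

Cohen's d = |M₁ − M₂| / SD_pooled = |20.8 − 31.0| / 23.3 = 10.2 / 23.3 = 0.438.
For two independent groups with equal n: n = 2·((z_{α} + z_β) / d)².
z_{α} + z_β = 1.645 + 1.282 = 2.927.
n = 2 × (2.927 / 0.438)² = 2 × 6.683² = 2 × 44.66 = 89.3.
Round up to the next whole participant.

n = 90 per group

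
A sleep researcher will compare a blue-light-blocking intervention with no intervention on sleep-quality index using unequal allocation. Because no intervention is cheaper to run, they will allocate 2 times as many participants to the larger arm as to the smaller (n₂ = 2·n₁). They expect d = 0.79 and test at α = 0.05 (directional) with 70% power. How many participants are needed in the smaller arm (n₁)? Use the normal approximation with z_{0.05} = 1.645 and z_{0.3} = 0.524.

With allocation ratio k = n₂/n₁ = 2, Var(x̄₁−x̄₂) = σ²(1/n₁ + 1/(k·n₁)) = σ²·(k+1)/(k·n₁).
So n₁ = (1 + 1/k)·((z_{α} + z_β)/d)² = 1.500 × (2.169/0.79)².
n₁ = 1.500 × 7.54 = 11.3.
Round up: n₁ = 12, giving n₂ = 2 × 12 = 24.

n₁ = 12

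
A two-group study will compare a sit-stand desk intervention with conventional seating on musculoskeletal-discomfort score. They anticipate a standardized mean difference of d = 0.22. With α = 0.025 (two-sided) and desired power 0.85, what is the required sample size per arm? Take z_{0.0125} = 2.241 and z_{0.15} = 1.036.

For two independent groups with equal n: n = 2·((z_{α/2} + z_β) / d)².
z_{α/2} + z_β = 2.241 + 1.036 = 3.277.
n = 2 × (3.277 / 0.22)² = 2 × 14.895² = 2 × 221.87 = 443.7.
Round up to the next whole participant.

n = 444 per group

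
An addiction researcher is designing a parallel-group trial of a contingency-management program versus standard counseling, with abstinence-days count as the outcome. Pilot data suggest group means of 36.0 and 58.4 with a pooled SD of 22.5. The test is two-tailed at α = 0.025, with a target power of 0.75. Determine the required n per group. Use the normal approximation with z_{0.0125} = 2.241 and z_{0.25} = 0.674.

n = 18 per group

Cohen's d = |M₁ − M₂| / SD_pooled = |36.0 − 58.4| / 22.5 = 22.4 / 22.5 = 0.996.
For two independent groups with equal n: n = 2·((z_{α/2} + z_β) / d)².
z_{α/2} + z_β = 2.241 + 0.674 = 2.915.
n = 2 × (2.915 / 0.996)² = 2 × 2.927² = 2 × 8.57 = 17.1.
Round up to the next whole participant.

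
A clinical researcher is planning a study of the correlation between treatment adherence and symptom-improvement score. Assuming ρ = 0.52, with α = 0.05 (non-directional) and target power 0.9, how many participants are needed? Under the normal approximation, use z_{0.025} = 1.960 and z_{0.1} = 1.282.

Fisher's z: C = ½·ln((1+r)/(1−r)) = ½·ln(3.1667) = 0.5763.
n = ((z_{α/2} + z_β)/C)² + 3.
(1.960 + 1.282) / 0.5763 = 3.242 / 0.5763 = 5.626.
n = 5.626² + 3 = 31.65 + 3 = 34.6.
Round up.

n = 35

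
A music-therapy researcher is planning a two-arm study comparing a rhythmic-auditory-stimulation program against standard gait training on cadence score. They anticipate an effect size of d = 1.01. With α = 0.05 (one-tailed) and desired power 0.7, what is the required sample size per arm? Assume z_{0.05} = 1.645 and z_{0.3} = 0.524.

For two independent groups with equal n: n = 2·((z_{α} + z_β) / d)².
z_{α} + z_β = 1.645 + 0.524 = 2.169.
n = 2 × (2.169 / 1.01)² = 2 × 2.148² = 2 × 4.61 = 9.2.
Round up to the next whole participant.

n = 10 per group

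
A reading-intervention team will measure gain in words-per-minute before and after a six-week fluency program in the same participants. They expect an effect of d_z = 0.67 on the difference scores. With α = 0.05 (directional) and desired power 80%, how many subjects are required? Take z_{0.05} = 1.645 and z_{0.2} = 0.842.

For a paired (one-sample on differences) test: n = ((z_{α} + z_β) / d)².
z_{α} + z_β = 1.645 + 0.842 = 2.487.
n = (2.487 / 0.67)² = 3.712² = 13.78.
Round up.

n = 14 pairs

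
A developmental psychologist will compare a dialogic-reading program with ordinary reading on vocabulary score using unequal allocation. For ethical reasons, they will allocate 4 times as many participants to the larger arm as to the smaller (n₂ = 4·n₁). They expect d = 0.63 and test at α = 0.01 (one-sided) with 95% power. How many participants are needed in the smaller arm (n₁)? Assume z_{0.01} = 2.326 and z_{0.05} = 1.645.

With allocation ratio k = n₂/n₁ = 4, Var(x̄₁−x̄₂) = σ²(1/n₁ + 1/(k·n₁)) = σ²·(k+1)/(k·n₁).
So n₁ = (1 + 1/k)·((z_{α} + z_β)/d)² = 1.250 × (3.971/0.63)².
n₁ = 1.250 × 39.73 = 49.7.
Round up: n₁ = 50, giving n₂ = 4 × 50 = 200.

n₁ = 50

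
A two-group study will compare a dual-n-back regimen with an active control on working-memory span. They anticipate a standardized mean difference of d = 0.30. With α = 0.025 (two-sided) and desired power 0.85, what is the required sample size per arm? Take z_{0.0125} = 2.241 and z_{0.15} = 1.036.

n = 239 per group

For two independent groups with equal n: n = 2·((z_{α/2} + z_β) / d)².
z_{α/2} + z_β = 2.241 + 1.036 = 3.277.
n = 2 × (3.277 / 0.30)² = 2 × 10.923² = 2 × 119.32 = 238.6.
Round up to the next whole participant.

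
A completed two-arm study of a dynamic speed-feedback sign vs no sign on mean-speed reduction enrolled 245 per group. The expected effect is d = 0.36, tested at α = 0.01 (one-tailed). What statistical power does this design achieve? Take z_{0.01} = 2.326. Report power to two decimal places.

power ≈ 0.95

For two equal groups, power = Φ(d·√(n/2) − z_{α}).
d·√(n/2) = 0.36 × √(245/2) = 0.36 × 11.068 = 3.984.
z_β = 3.984 − 2.326 = 1.658.
Power = Φ(1.658) = 0.951.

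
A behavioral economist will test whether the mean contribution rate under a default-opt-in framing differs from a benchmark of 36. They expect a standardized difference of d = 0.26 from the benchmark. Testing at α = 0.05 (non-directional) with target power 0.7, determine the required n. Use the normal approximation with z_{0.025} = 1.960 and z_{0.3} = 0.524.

n = 92

For a one-sample test: n = ((z_{α/2} + z_β) / d)².
z_{α/2} + z_β = 1.960 + 0.524 = 2.484.
n = (2.484 / 0.26)² = 9.554² = 91.28.
Round up.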